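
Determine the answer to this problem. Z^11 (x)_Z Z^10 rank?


rank(M(x)N) = rank(M)*rank(N)
11*10 = 110


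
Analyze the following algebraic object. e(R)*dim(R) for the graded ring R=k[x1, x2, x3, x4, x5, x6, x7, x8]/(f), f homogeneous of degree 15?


e(R)=deg(f)=15, dim(R)=8-1=7
e*dim=15*7=105


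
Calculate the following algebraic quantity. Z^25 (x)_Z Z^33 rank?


rank(M(x)N) = rank(M)*rank(N)
25*33 = 825


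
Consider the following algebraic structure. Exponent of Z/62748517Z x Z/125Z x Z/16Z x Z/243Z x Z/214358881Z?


Exponent = lcm of the cyclic orders; pairwise coprime => product.
13^7*5^3*2^4*3^5*11^8=62748517*125*16*243*214358881=6537041117825325822000


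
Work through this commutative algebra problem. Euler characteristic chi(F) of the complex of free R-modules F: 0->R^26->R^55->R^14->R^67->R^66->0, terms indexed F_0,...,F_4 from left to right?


chi = sum (-1)^i * rank:
(-1)^0*26=26
(-1)^1*55=-55
(-1)^2*14=14
(-1)^3*67=-67
(-1)^4*66=66
chi=-16


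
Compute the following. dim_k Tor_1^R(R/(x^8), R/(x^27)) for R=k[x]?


Tor_1(R/I,R/J)=(I cap J)/IJ=(x^27)/(x^35)
dim=35-27=min(8,27)=8


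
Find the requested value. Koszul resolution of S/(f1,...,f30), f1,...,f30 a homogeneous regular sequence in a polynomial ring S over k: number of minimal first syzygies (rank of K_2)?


Regular sequence => Koszul complex is the minimal free resolution.
Syz_1 minimally generated by Koszul relations f_i*e_j - f_j*e_i (i<j): mu(Syz_1) = beta_2 = C(m,2) = m(m-1)/2
m=30
30*29/2 = 435


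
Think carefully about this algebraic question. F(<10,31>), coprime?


gcd(10,31)=1 => F=ab-a-b=10*31-10-31=310-41=269


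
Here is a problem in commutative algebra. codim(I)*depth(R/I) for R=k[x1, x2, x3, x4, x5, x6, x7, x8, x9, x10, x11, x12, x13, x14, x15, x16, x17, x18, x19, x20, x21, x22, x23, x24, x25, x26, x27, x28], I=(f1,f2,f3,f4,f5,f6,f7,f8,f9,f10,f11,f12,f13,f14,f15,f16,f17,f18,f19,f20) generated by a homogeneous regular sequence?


codim=20, depth=dim(R/I)=28-20=8
Product=20*8=160


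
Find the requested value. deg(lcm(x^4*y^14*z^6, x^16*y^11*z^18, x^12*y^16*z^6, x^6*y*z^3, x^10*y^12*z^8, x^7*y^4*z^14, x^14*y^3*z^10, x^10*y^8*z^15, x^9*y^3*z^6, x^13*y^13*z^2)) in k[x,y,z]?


lcm = componentwise max:
x: max(4,16,12,6,10,7,14,10,9,13)=16
y: max(14,11,16,1,12,4,3,8,3,13)=16
z: max(6,18,6,3,8,14,10,15,6,2)=18
Total=16+16+18=50


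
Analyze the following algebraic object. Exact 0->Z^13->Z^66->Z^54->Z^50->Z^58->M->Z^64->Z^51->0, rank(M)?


Alt sum=0:
(-1)^0*13 + (-1)^1*66 + (-1)^2*54 + (-1)^3*50 + (-1)^4*58 + (-1)^5*? + (-1)^6*64 + (-1)^7*51=0
rank(M)=22


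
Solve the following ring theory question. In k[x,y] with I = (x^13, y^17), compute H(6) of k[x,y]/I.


k[x,y], I = (x^13, y^17), d = 6
Need i < 13 and d-i < 17.
Range: 0 <= i <= 6.
H(6) = 7


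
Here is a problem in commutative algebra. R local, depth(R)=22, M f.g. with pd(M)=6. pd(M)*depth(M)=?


pd+depth=22
depth=22-6=16
pd*depth=6*16=96


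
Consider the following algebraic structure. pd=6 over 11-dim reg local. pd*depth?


pd+depth=11
depth=11-6=5
pd*depth=6*5=30


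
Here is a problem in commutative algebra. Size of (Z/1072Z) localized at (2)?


2-primary part: 1072=2^4*67
Size=2^4=16


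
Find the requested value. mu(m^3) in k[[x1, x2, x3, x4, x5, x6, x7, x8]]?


C(n+d-1,d)=C(10,3)=120


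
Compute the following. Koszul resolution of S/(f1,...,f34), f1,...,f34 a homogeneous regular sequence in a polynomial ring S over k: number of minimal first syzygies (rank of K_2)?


Regular sequence => Koszul complex is the minimal free resolution.
Syz_1 minimally generated by Koszul relations f_i*e_j - f_j*e_i (i<j): mu(Syz_1) = beta_2 = C(m,2) = m(m-1)/2
m=34
34*33/2 = 561


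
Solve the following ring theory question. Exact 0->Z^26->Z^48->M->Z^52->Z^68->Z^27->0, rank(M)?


Alt sum=0:
(-1)^0*26 + (-1)^1*48 + (-1)^2*? + (-1)^3*52 + (-1)^4*68 + (-1)^5*27=0
rank(M)=33


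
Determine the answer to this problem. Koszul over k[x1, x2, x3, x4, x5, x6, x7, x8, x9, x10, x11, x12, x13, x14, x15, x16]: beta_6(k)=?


C(n,i)=C(16,6)=8008


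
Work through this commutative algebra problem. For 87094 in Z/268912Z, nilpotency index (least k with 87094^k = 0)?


87094^k mod 268912:
k=1: 87094
k=2: 164052
k=3: 112504
k=4: 76832
k=5: 0
First zero at k = 5


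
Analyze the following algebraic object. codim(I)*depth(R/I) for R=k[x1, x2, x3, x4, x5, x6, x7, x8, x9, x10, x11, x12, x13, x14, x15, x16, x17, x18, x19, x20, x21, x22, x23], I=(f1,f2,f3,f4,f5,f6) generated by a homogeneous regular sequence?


codim=6, depth=dim(R/I)=23-6=17
Product=6*17=102


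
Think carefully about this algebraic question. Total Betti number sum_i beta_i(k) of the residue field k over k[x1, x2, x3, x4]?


Koszul resolution: beta_i(k)=C(n,i), n=4
sum_i C(4,i) = 2^4 = 16


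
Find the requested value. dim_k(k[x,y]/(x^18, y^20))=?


Basis: x^i*y^j, i<18, j<20
18*20=360


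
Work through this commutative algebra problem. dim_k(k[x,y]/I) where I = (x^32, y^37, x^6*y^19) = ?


k[x,y]/I, I = (x^32, y^37, x^6*y^19)
Rect: 32x37=1184. Corner: (32-6)x(37-19)=468.
dim = 1184-468 = 716


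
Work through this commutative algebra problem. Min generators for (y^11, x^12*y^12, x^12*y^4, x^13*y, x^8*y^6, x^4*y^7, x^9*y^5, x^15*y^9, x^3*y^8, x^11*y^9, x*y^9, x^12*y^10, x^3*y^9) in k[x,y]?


Remove redundant (divisible by others).
x^11*y^9 redundant.
x^12*y^12 redundant.
x^3*y^9 redundant.
x^12*y^10 redundant.
x^15*y^9 redundant.
Min: x^13*y, x^12*y^4, x^9*y^5, x^8*y^6, x^4*y^7, x^3*y^8, x*y^9, y^11
Count=8


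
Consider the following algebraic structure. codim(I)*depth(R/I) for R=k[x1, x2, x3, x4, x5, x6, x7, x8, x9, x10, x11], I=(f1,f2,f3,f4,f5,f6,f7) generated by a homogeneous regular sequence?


codim=7, depth=dim(R/I)=11-7=4
Product=7*4=28


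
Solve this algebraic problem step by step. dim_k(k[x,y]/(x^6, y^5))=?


Basis: x^i*y^j, i<6, j<5
6*5=30


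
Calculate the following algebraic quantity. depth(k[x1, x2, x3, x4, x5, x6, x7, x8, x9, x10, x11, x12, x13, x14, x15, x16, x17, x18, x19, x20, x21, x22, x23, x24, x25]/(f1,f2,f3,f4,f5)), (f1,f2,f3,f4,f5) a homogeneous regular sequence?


depth(R)=25
depth(R/I)=25-5=20


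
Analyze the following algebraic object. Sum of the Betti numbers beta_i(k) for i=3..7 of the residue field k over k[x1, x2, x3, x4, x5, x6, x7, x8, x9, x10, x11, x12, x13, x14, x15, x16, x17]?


Koszul resolution: beta_i(k)=C(n,i), n=17
C(17,3)=680, C(17,4)=2380, C(17,5)=6188, C(17,6)=12376, C(17,7)=19448
Sum=41072


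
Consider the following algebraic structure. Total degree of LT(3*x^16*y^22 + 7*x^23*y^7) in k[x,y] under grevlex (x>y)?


LT: 3*x^16*y^22
deg_x=16, deg_y=22
Total=16+22=38


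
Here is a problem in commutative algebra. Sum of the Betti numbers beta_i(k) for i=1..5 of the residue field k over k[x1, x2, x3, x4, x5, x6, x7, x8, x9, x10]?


Koszul resolution: beta_i(k)=C(n,i), n=10
C(10,1)=10, C(10,2)=45, C(10,3)=120, C(10,4)=210, C(10,5)=252
Sum=637


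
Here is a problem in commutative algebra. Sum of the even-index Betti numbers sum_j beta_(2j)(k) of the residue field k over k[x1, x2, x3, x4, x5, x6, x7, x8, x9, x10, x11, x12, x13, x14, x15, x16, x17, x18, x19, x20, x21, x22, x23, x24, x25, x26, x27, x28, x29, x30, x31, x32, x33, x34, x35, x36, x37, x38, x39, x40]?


Koszul resolution: beta_i(k)=C(n,i), n=40
sum_even C(40,i) = 2^(n-1) = 2^39 = 549755813888


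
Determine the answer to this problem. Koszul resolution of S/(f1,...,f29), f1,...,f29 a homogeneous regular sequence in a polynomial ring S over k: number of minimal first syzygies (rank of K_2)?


Regular sequence => Koszul complex is the minimal free resolution.
Syz_1 minimally generated by Koszul relations f_i*e_j - f_j*e_i (i<j): mu(Syz_1) = beta_2 = C(m,2) = m(m-1)/2
m=29
29*28/2 = 406


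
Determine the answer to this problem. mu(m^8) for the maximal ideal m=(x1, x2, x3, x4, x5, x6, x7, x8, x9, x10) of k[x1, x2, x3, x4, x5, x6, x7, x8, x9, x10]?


Graded Nakayama: mu(m^d) = dim_k (m^d/m^(d+1)) = #degree-8 monomials in 10 vars
C(n+d-1,d)=C(17,8)=24310


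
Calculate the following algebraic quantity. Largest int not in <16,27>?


gcd(16,27)=1 => F=ab-a-b=16*27-16-27=432-43=389


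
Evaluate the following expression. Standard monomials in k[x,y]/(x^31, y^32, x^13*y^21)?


k[x,y]/I, I = (x^31, y^32, x^13*y^21)
Rect: 31x32=992. Corner: (31-13)x(32-21)=198.
dim = 992-198 = 794


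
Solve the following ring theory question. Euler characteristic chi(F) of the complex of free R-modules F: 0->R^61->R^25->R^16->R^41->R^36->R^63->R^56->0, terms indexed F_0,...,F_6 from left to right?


chi = sum (-1)^i * rank:
(-1)^0*61=61
(-1)^1*25=-25
(-1)^2*16=16
(-1)^3*41=-41
(-1)^4*36=36
(-1)^5*63=-63
(-1)^6*56=56
chi=40


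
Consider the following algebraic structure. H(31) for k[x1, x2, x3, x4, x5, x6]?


C(d+n-1,n-1)=C(36,5)=376992


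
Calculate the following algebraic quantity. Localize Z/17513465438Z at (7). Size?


7-primary part: 17513465438=7^10*62
Size=7^10=282475249


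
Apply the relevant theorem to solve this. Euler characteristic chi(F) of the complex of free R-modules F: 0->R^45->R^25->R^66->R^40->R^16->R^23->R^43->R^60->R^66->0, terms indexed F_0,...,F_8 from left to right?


chi = sum (-1)^i * rank:
(-1)^0*45=45
(-1)^1*25=-25
(-1)^2*66=66
(-1)^3*40=-40
(-1)^4*16=16
(-1)^5*23=-23
(-1)^6*43=43
(-1)^7*60=-60
(-1)^8*66=66
chi=88


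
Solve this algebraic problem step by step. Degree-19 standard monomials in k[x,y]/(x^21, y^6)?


k[x,y], I = (x^21, y^6), d = 19
Need i < 21 and d-i < 6.
Range: 14 <= i <= 19.
H(19) = 6


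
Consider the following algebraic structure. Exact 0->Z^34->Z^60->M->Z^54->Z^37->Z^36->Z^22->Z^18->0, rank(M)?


Alt sum=0:
(-1)^0*34 + (-1)^1*60 + (-1)^2*? + (-1)^3*54 + (-1)^4*37 + (-1)^5*36 + (-1)^6*22 + (-1)^7*18=0
rank(M)=75


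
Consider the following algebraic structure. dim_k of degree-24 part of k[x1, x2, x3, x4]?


C(d+n-1,n-1)=C(27,3)=2925


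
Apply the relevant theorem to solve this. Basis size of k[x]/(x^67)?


Basis: 1,x,...,x^66
dim=67


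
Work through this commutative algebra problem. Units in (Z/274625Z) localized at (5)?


Local ring = Z/125Z.
phi(125) = 5^2*(5-1) = 100


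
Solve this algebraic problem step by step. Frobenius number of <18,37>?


gcd(18,37)=1 => F=ab-a-b=18*37-18-37=666-55=611


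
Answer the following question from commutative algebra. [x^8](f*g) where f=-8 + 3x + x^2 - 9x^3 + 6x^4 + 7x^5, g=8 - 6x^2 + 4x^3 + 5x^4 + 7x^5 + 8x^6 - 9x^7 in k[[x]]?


[x^8] = sum a_i*b_j, i+j=8
  3*-9=-27
  1*8=8
  -9*7=-63
  6*5=30
  7*4=28
Sum=-24


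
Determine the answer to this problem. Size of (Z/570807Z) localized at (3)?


3-primary part: 570807=3^9*29
Size=3^9=19683


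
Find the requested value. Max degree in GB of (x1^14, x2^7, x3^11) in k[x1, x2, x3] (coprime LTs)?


Pure powers, coprime LTs => already GB.
Degrees: 14, 7, 11
Max=14


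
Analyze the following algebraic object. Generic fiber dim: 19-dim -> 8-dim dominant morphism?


dim(fiber)=dim(X)-dim(Y)=19-8=11


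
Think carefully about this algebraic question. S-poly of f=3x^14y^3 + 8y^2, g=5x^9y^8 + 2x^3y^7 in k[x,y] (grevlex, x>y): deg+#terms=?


LT(f)=3x^14y^3, LT(g)=5x^9y^8
lcm(LM)=x^14y^8
S(f,g) (scaled by 15 to clear denominators) = 5y^5*f - 3x^5*g = -6x^8y^7 + 40y^7
2 terms, deg 15.
15+2=17


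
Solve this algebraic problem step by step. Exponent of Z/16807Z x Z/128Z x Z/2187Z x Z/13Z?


Exponent = lcm of the cyclic orders; pairwise coprime => product.
7^5*2^7*3^7*13^1=16807*128*2187*13=61163496576


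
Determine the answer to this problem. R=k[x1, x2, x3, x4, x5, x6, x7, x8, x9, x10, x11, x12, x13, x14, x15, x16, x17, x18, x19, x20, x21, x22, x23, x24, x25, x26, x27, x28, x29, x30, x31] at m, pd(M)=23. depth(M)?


pd+depth=depth(R)=31
depth=31-23=8


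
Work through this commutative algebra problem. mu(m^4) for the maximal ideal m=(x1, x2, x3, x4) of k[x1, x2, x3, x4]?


Graded Nakayama: mu(m^d) = dim_k (m^d/m^(d+1)) = #degree-4 monomials in 4 vars
C(n+d-1,d)=C(7,4)=35


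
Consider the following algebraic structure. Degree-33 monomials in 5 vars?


C(d+n-1,n-1)=C(37,4)=66045


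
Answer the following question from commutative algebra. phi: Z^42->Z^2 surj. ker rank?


rank(ker) = 42-2 = 40


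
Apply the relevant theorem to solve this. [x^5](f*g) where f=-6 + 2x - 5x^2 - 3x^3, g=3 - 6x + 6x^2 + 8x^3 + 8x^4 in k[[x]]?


[x^5] = sum a_i*b_j, i+j=5
  2*8=16
  -5*8=-40
  -3*6=-18
Sum=-42


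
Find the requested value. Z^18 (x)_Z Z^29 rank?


rank(M(x)N) = rank(M)*rank(N)
18*29 = 522


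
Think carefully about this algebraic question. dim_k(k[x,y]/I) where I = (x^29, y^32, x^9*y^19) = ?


k[x,y]/I, I = (x^29, y^32, x^9*y^19)
Rect: 29x32=928. Corner: (29-9)x(32-19)=260.
dim = 928-260 = 668


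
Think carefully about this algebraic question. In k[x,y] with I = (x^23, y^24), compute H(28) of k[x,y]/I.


k[x,y], I = (x^23, y^24), d = 28
Need i < 23 and d-i < 24.
Range: 5 <= i <= 22.
H(28) = 18


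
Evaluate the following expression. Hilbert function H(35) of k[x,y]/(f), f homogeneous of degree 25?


H(t)=d for t>=d-1.
d=25, t=35
H(35)=25


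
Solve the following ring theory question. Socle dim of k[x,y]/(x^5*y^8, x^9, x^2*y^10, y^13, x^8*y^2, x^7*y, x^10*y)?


Socle = ann(m) = span of standard monomials u with x*u, y*u in I (staircase corners).
Redundant generators: x^8*y^2, x^10*y
Minimal generators: x^9, x^7*y, x^5*y^8, x^2*y^10, y^13
Corners: xy^12, x^4y^9, x^6y^7, x^8
Socle dim=4


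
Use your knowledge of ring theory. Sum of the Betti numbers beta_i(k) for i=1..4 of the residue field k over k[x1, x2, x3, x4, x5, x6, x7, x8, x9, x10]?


Koszul resolution: beta_i(k)=C(n,i), n=10
C(10,1)=10, C(10,2)=45, C(10,3)=120, C(10,4)=210
Sum=385


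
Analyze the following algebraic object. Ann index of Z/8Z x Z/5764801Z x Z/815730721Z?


Exponent = lcm of the cyclic orders; pairwise coprime => product.
2^3*7^8*13^8=8*5764801*815730721=37620202209212168


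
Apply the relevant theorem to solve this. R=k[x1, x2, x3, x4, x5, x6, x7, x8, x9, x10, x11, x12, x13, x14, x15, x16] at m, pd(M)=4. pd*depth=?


pd+depth=16
depth=16-4=12
pd*depth=4*12=48


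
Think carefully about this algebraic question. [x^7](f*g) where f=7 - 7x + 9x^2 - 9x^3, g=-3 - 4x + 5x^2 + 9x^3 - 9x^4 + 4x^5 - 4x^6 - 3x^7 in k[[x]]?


[x^7] = sum a_i*b_j, i+j=7
  7*-3=-21
  -7*-4=28
  9*4=36
  -9*-9=81
Sum=124


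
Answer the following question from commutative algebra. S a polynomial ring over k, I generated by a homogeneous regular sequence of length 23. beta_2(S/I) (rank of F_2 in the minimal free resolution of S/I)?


Regular sequence => Koszul complex is the minimal free resolution.
Syz_1 minimally generated by Koszul relations f_i*e_j - f_j*e_i (i<j): mu(Syz_1) = beta_2 = C(m,2) = m(m-1)/2
m=23
23*22/2 = 253


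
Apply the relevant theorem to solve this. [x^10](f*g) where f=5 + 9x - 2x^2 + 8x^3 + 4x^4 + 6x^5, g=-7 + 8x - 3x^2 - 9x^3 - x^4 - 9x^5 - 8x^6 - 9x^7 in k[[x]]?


[x^10] = sum a_i*b_j, i+j=10
  8*-9=-72
  4*-8=-32
  6*-9=-54
Sum=-158


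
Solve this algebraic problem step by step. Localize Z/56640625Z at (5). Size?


5-primary part: 56640625=5^9*29
Size=5^9=1953125


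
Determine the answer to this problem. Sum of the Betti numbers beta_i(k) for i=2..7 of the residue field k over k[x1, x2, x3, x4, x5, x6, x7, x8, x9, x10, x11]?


Koszul resolution: beta_i(k)=C(n,i), n=11
C(11,2)=55, C(11,3)=165, C(11,4)=330, C(11,5)=462, C(11,6)=462, C(11,7)=330
Sum=1804


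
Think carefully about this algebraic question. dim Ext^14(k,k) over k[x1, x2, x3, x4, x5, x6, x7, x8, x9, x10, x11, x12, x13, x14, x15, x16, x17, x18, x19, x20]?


C(n,i)=C(20,14)=38760


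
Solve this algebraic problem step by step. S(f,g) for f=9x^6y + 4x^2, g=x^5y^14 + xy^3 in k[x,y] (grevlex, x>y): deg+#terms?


LT(f)=9x^6y, LT(g)=x^5y^14
lcm(LM)=x^6y^14
S(f,g) (scaled by 9 to clear denominators) = y^13*f - 9x*g = 4x^2y^13 - 9x^2y^3
2 terms, deg 15.
15+2=17


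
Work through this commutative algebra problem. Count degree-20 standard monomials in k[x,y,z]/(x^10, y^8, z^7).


Need i<10, j<8, k<7 with i+j+k=20.
For each i, j ranges over max(0,20-i-6)..min(7,20-i):
  i=0: j in [14,7] -> 0
  i=1: j in [13,7] -> 0
  i=2: j in [12,7] -> 0
  i=3: j in [11,7] -> 0
  i=4: j in [10,7] -> 0
  i=5: j in [9,7] -> 0
  i=6: j in [8,7] -> 0
  i=7: j in [7,7] -> 1
  i=8: j in [6,7] -> 2
  i=9: j in [5,7] -> 3
H(20) = 0+0+0+0+0+0+0+1+2+3 = 6


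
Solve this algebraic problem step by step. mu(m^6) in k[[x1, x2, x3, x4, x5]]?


C(n+d-1,d)=C(10,6)=210


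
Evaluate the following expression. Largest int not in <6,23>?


gcd(6,23)=1 => F=ab-a-b=6*23-6-23=138-29=109


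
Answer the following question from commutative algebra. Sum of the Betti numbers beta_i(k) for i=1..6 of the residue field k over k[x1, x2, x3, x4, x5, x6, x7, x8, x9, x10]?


Koszul resolution: beta_i(k)=C(n,i), n=10
C(10,1)=10, C(10,2)=45, C(10,3)=120, C(10,4)=210, C(10,5)=252, C(10,6)=210
Sum=847


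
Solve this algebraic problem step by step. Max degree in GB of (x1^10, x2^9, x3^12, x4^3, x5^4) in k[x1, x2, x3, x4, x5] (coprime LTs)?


Pure powers, coprime LTs => already GB.
Degrees: 10, 9, 12, 3, 4
Max=12


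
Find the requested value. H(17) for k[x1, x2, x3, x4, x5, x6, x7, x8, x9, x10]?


C(d+n-1,n-1)=C(26,9)=3124550


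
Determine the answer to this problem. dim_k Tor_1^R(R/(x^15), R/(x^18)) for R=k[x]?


Tor_1(R/I,R/J)=(I cap J)/IJ=(x^18)/(x^33)
dim=33-18=min(15,18)=15


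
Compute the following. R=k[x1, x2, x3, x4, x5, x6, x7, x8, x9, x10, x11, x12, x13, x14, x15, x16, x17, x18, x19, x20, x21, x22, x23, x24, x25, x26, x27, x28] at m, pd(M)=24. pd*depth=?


pd+depth=28
depth=28-24=4
pd*depth=24*4=96


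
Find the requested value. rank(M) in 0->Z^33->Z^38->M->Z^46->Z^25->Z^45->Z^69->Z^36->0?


Alt sum=0:
(-1)^0*33 + (-1)^1*38 + (-1)^2*? + (-1)^3*46 + (-1)^4*25 + (-1)^5*45 + (-1)^6*69 + (-1)^7*36=0
rank(M)=38


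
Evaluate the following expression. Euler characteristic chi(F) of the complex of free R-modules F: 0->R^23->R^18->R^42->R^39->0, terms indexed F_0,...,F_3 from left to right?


chi = sum (-1)^i * rank:
(-1)^0*23=23
(-1)^1*18=-18
(-1)^2*42=42
(-1)^3*39=-39
chi=8


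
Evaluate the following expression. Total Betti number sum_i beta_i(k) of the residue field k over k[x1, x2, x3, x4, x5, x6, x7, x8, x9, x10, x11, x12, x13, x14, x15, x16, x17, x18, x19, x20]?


Koszul resolution: beta_i(k)=C(n,i), n=20
sum_i C(20,i) = 2^20 = 1048576


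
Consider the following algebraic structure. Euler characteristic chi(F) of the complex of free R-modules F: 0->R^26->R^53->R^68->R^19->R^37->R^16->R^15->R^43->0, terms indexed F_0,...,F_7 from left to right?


chi = sum (-1)^i * rank:
(-1)^0*26=26
(-1)^1*53=-53
(-1)^2*68=68
(-1)^3*19=-19
(-1)^4*37=37
(-1)^5*16=-16
(-1)^6*15=15
(-1)^7*43=-43
chi=15


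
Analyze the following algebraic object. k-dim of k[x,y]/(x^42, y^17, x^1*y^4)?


k[x,y]/I, I = (x^42, y^17, x^1*y^4)
Rect: 42x17=714. Corner: (42-1)x(17-4)=533.
dim = 714-533 = 181


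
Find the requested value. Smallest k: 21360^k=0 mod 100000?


21360^k mod 100000:
k=1: 21360
k=2: 49600
k=3: 56000
k=4: 60000
k=5: 0
First zero at k = 5


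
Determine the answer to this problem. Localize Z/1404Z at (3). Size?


3-primary part: 1404=3^3*52
Size=3^3=27


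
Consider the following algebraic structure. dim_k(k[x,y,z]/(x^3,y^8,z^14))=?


Basis: x^iy^jz^k, i<3,j<8,k<14
3*8*14=336


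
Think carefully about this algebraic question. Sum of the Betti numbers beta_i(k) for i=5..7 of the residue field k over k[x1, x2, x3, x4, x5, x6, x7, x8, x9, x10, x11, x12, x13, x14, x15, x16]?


Koszul resolution: beta_i(k)=C(n,i), n=16
C(16,5)=4368, C(16,6)=8008, C(16,7)=11440
Sum=23816


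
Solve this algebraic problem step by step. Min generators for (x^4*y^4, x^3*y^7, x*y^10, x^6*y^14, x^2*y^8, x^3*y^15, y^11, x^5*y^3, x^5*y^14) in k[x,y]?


Remove redundant (divisible by others).
x^3*y^15 redundant.
x^5*y^14 redundant.
x^6*y^14 redundant.
Min: x^5*y^3, x^4*y^4, x^3*y^7, x^2*y^8, x*y^10, y^11
Count=6


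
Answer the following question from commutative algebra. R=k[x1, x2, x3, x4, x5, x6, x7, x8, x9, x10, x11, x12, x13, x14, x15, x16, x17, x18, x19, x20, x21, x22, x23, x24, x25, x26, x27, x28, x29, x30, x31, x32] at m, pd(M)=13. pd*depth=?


pd+depth=32
depth=32-13=19
pd*depth=13*19=247


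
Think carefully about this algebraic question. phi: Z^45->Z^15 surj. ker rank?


rank(ker) = 45-15 = 30


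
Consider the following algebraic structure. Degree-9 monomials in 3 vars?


C(d+n-1,n-1)=C(11,2)=55


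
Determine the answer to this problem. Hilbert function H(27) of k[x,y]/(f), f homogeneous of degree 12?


H(t)=d for t>=d-1.
d=12, t=27
H(27)=12


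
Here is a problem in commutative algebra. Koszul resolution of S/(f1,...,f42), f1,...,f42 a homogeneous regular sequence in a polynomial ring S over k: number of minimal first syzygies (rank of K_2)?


Regular sequence => Koszul complex is the minimal free resolution.
Syz_1 minimally generated by Koszul relations f_i*e_j - f_j*e_i (i<j): mu(Syz_1) = beta_2 = C(m,2) = m(m-1)/2
m=42
42*41/2 = 861


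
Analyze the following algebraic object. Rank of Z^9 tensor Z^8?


rank(M(x)N) = rank(M)*rank(N)
9*8 = 72


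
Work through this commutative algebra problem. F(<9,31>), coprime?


gcd(9,31)=1 => F=ab-a-b=9*31-9-31=279-40=239


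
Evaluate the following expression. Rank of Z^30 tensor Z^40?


rank(M(x)N) = rank(M)*rank(N)
30*40 = 1200


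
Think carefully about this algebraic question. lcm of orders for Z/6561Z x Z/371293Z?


Exponent = lcm of the cyclic orders; pairwise coprime => product.
3^8*13^5=6561*371293=2436053373


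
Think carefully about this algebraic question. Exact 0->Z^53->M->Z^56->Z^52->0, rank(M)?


Alt sum=0:
(-1)^0*53 + (-1)^1*? + (-1)^2*56 + (-1)^3*52=0
rank(M)=57


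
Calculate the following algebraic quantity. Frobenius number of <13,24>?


gcd(13,24)=1 => F=ab-a-b=13*24-13-24=312-37=275


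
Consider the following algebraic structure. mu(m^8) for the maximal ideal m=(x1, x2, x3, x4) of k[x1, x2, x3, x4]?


Graded Nakayama: mu(m^d) = dim_k (m^d/m^(d+1)) = #degree-8 monomials in 4 vars
C(n+d-1,d)=C(11,8)=165


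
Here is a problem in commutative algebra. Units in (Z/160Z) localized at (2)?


Local ring = Z/32Z.
phi(32) = 2^4*(2-1) = 16


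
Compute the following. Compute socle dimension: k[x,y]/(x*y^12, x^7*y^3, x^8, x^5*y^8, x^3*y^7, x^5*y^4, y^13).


Socle = ann(m) = span of standard monomials u with x*u, y*u in I (staircase corners).
Redundant generators: x^5*y^8
Minimal generators: x^8, x^7*y^3, x^5*y^4, x^3*y^7, x*y^12, y^13
Corners: y^12, x^2y^11, x^4y^6, x^6y^3, x^7y^2
Socle dim=5


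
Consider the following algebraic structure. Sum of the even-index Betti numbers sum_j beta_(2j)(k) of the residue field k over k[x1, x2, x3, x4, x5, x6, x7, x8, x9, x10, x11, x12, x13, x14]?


Koszul resolution: beta_i(k)=C(n,i), n=14
sum_even C(14,i) = 2^(n-1) = 2^13 = 8192


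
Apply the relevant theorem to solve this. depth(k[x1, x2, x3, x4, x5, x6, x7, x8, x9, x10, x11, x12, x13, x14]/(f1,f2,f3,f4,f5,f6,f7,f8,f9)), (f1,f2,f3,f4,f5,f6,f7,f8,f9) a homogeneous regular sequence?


depth(R)=14
depth(R/I)=14-9=5


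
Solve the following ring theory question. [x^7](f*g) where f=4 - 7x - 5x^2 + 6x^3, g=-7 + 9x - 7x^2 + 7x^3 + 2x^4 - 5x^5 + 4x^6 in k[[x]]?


[x^7] = sum a_i*b_j, i+j=7
  -7*4=-28
  -5*-5=25
  6*2=12
Sum=9


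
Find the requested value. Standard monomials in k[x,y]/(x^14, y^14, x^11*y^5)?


k[x,y]/I, I = (x^14, y^14, x^11*y^5)
Rect: 14x14=196. Corner: (14-11)x(14-5)=27.
dim = 196-27 = 169


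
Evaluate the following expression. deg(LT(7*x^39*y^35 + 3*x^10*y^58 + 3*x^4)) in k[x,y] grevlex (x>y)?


LT: 7*x^39*y^35
deg_x=39, deg_y=35
Total=39+35=74


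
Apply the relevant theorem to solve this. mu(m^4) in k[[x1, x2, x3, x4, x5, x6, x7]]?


C(n+d-1,d)=C(10,4)=210


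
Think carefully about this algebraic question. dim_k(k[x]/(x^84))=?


Basis: 1,x,...,x^83
dim=84


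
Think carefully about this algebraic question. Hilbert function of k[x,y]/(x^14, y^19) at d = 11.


k[x,y], I = (x^14, y^19), d = 11
Need i < 14 and d-i < 19.
Range: 0 <= i <= 11.
H(11) = 12


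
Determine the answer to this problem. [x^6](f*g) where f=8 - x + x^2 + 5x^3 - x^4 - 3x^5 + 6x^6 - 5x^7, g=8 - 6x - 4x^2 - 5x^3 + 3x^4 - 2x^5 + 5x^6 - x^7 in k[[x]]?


[x^6] = sum a_i*b_j, i+j=6
  8*5=40
  -1*-2=2
  1*3=3
  5*-5=-25
  -1*-4=4
  -3*-6=18
  6*8=48
Sum=90


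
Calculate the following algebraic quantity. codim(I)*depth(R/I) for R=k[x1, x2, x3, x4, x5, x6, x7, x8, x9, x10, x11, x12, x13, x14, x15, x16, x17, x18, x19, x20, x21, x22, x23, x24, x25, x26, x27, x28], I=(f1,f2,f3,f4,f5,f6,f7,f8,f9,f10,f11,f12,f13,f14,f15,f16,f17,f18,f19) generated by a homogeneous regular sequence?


codim=19, depth=dim(R/I)=28-19=9
Product=19*9=171


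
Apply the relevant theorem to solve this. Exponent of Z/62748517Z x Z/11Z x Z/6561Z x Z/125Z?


Exponent = lcm of the cyclic orders; pairwise coprime => product.
13^7*11^1*3^8*5^3=62748517*11*6561*125=566077902550875


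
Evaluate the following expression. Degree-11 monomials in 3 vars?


C(d+n-1,n-1)=C(13,2)=78


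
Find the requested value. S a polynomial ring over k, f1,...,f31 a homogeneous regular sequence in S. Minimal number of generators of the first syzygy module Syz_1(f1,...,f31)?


Regular sequence => Koszul complex is the minimal free resolution.
Syz_1 minimally generated by Koszul relations f_i*e_j - f_j*e_i (i<j): mu(Syz_1) = beta_2 = C(m,2) = m(m-1)/2
m=31
31*30/2 = 465


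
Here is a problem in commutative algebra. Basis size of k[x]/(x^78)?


Basis: 1,x,...,x^77
dim=78


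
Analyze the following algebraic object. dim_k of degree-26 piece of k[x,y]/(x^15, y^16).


k[x,y], I = (x^15, y^16), d = 26
Need i < 15 and d-i < 16.
Range: 11 <= i <= 14.
H(26) = 4


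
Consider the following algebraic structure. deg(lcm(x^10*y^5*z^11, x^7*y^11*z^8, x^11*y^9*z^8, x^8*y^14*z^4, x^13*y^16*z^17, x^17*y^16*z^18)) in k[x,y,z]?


lcm = componentwise max:
x: max(10,7,11,8,13,17)=17
y: max(5,11,9,14,16,16)=16
z: max(11,8,8,4,17,18)=18
Total=17+16+18=51


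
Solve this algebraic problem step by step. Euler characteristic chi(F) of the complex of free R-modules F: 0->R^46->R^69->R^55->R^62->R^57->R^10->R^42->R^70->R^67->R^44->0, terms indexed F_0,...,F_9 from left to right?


chi = sum (-1)^i * rank:
(-1)^0*46=46
(-1)^1*69=-69
(-1)^2*55=55
(-1)^3*62=-62
(-1)^4*57=57
(-1)^5*10=-10
(-1)^6*42=42
(-1)^7*70=-70
(-1)^8*67=67
(-1)^9*44=-44
chi=12


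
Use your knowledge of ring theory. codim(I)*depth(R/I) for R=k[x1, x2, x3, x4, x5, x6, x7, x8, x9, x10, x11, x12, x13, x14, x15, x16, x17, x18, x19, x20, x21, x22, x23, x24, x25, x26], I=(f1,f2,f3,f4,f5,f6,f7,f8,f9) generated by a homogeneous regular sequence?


codim=9, depth=dim(R/I)=26-9=17
Product=9*17=153


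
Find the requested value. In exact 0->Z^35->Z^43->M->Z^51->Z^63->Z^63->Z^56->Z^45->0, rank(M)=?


Alt sum=0:
(-1)^0*35 + (-1)^1*43 + (-1)^2*? + (-1)^3*51 + (-1)^4*63 + (-1)^5*63 + (-1)^6*56 + (-1)^7*45=0
rank(M)=48


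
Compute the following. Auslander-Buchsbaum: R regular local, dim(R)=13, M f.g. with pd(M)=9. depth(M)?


pd+depth=depth(R)=13
depth=13-9=4


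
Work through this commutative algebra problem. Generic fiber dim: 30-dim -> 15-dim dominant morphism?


dim(fiber)=dim(X)-dim(Y)=30-15=15


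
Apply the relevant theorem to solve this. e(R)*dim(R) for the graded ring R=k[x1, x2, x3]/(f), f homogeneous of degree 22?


e(R)=deg(f)=22, dim(R)=3-1=2
e*dim=22*2=44


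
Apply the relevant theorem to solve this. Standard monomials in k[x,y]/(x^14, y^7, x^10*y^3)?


k[x,y]/I, I = (x^14, y^7, x^10*y^3)
Rect: 14x7=98. Corner: (14-10)x(7-3)=16.
dim = 98-16 = 82


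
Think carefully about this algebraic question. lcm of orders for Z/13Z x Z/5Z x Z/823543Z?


Exponent = lcm of the cyclic orders; pairwise coprime => product.
13^1*5^1*7^7=13*5*823543=53530295


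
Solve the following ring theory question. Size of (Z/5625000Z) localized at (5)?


5-primary part: 5625000=5^7*72
Size=5^7=78125


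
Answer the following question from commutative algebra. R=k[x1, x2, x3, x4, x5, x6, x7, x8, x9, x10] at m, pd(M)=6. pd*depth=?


pd+depth=10
depth=10-6=4
pd*depth=6*4=24


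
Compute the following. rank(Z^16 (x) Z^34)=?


rank(M(x)N) = rank(M)*rank(N)
16*34 = 544


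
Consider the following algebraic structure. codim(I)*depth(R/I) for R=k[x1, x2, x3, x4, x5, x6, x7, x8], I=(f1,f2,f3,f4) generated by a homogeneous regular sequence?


codim=4, depth=dim(R/I)=8-4=4
Product=4*4=16


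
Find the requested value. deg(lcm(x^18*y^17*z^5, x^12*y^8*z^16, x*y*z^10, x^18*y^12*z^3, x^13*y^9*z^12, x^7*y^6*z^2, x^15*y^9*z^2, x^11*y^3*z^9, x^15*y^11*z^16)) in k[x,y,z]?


lcm = componentwise max:
x: max(18,12,1,18,13,7,15,11,15)=18
y: max(17,8,1,12,9,6,9,3,11)=17
z: max(5,16,10,3,12,2,2,9,16)=16
Total=18+17+16=51


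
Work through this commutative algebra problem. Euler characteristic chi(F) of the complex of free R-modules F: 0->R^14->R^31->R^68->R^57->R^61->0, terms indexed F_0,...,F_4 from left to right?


chi = sum (-1)^i * rank:
(-1)^0*14=14
(-1)^1*31=-31
(-1)^2*68=68
(-1)^3*57=-57
(-1)^4*61=61
chi=55


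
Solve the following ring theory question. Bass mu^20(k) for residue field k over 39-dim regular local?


C(n,i)=C(39,20)=68923264410


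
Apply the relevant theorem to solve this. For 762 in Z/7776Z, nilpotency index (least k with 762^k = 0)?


762^k mod 7776:
k=1: 762
k=2: 5220
k=3: 4104
k=4: 1296
k=5: 0
First zero at k = 5


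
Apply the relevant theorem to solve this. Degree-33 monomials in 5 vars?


C(d+n-1,n-1)=C(37,4)=66045


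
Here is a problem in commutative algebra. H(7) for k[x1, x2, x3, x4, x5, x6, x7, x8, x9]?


C(d+n-1,n-1)=C(15,8)=6435


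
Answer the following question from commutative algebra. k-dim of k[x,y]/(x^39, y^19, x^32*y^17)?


k[x,y]/I, I = (x^39, y^19, x^32*y^17)
Rect: 39x19=741. Corner: (39-32)x(19-17)=14.
dim = 741-14 = 727


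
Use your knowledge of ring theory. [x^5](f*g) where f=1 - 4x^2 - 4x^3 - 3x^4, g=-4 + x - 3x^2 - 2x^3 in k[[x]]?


[x^5] = sum a_i*b_j, i+j=5
  -4*-2=8
  -4*-3=12
  -3*1=-3
Sum=17


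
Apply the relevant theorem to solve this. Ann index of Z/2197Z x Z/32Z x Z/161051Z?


Exponent = lcm of the cyclic orders; pairwise coprime => product.
13^3*2^5*11^5=2197*32*161051=11322529504


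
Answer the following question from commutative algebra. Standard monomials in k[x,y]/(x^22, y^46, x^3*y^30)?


k[x,y]/I, I = (x^22, y^46, x^3*y^30)
Rect: 22x46=1012. Corner: (22-3)x(46-30)=304.
dim = 1012-304 = 708


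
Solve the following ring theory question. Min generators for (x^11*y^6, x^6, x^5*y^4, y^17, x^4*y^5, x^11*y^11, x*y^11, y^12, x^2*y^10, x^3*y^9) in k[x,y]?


Remove redundant (divisible by others).
x^11*y^11 redundant.
y^17 redundant.
x^11*y^6 redundant.
Min: x^6, x^5*y^4, x^4*y^5, x^3*y^9, x^2*y^10, x*y^11, y^12
Count=7


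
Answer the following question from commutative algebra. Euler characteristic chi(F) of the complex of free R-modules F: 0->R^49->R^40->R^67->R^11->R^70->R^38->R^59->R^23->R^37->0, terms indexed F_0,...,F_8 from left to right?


chi = sum (-1)^i * rank:
(-1)^0*49=49
(-1)^1*40=-40
(-1)^2*67=67
(-1)^3*11=-11
(-1)^4*70=70
(-1)^5*38=-38
(-1)^6*59=59
(-1)^7*23=-23
(-1)^8*37=37
chi=170


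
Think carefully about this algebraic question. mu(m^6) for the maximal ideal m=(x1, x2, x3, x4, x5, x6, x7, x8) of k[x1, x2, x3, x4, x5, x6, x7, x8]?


Graded Nakayama: mu(m^d) = dim_k (m^d/m^(d+1)) = #degree-6 monomials in 8 vars
C(n+d-1,d)=C(13,6)=1716


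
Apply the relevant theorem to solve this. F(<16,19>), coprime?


gcd(16,19)=1 => F=ab-a-b=16*19-16-19=304-35=269


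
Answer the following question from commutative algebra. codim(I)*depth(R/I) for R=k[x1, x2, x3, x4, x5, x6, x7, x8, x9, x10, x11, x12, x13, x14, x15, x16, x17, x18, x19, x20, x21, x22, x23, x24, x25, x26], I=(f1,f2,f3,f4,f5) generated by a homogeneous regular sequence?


codim=5, depth=dim(R/I)=26-5=21
Product=5*21=105


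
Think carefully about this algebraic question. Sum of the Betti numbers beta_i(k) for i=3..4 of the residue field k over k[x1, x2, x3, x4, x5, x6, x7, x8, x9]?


Koszul resolution: beta_i(k)=C(n,i), n=9
C(9,3)=84, C(9,4)=126
Sum=210


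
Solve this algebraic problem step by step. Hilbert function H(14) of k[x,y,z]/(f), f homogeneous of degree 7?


C(16,2)-C(9,2)=120-36=84


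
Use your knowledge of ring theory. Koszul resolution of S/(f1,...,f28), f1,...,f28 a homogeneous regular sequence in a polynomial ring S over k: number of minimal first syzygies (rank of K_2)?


Regular sequence => Koszul complex is the minimal free resolution.
Syz_1 minimally generated by Koszul relations f_i*e_j - f_j*e_i (i<j): mu(Syz_1) = beta_2 = C(m,2) = m(m-1)/2
m=28
28*27/2 = 378


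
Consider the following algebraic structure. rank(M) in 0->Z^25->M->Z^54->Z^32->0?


Alt sum=0:
(-1)^0*25 + (-1)^1*? + (-1)^2*54 + (-1)^3*32=0
rank(M)=47


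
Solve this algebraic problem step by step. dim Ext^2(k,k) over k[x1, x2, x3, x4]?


C(n,i)=C(4,2)=6


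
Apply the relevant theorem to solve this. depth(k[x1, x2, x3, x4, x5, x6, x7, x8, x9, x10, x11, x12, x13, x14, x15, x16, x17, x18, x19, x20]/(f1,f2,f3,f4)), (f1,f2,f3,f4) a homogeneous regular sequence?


depth(R)=20
depth(R/I)=20-4=16


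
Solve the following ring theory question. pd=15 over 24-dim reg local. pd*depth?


pd+depth=24
depth=24-15=9
pd*depth=15*9=135


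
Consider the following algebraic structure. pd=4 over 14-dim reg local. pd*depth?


pd+depth=14
depth=14-4=10
pd*depth=4*10=40


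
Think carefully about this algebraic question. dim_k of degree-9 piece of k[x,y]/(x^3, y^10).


k[x,y], I = (x^3, y^10), d = 9
Need i < 3 and d-i < 10.
Range: 0 <= i <= 2.
H(9) = 3


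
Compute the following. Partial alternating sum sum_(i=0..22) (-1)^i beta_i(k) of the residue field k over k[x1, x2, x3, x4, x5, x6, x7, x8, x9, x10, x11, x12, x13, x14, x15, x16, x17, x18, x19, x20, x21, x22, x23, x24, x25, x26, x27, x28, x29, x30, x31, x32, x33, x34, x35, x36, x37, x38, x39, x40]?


Koszul resolution: beta_i(k)=C(n,i), n=40
sum_(i=0..p) (-1)^i C(n,i) = (-1)^p C(n-1,p)
(-1)^22*C(39,22) = (-1)^22*51021117810 = 51021117810


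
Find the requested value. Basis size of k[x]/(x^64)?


Basis: 1,x,...,x^63
dim=64


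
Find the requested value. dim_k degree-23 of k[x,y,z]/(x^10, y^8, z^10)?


Need i<10, j<8, k<10 with i+j+k=23.
For each i, j ranges over max(0,23-i-9)..min(7,23-i):
  i=0: j in [14,7] -> 0
  i=1: j in [13,7] -> 0
  i=2: j in [12,7] -> 0
  i=3: j in [11,7] -> 0
  i=4: j in [10,7] -> 0
  i=5: j in [9,7] -> 0
  i=6: j in [8,7] -> 0
  i=7: j in [7,7] -> 1
  i=8: j in [6,7] -> 2
  i=9: j in [5,7] -> 3
H(23) = 0+0+0+0+0+0+0+1+2+3 = 6


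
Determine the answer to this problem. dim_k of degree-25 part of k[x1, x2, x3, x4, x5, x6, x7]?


C(d+n-1,n-1)=C(31,6)=736281


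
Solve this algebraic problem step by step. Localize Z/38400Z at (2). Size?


2-primary part: 38400=2^9*75
Size=2^9=512


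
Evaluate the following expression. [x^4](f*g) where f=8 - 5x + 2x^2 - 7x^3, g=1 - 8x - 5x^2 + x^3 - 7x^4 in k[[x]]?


[x^4] = sum a_i*b_j, i+j=4
  8*-7=-56
  -5*1=-5
  2*-5=-10
  -7*-8=56
Sum=-15


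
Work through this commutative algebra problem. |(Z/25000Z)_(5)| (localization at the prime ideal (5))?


5-primary part: 25000=5^5*8
Size=5^5=3125


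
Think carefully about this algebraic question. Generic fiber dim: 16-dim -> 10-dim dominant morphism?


dim(fiber)=dim(X)-dim(Y)=16-10=6


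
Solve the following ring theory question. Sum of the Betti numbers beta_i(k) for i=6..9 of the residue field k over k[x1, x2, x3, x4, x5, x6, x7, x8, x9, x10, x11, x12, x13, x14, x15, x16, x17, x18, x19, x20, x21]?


Koszul resolution: beta_i(k)=C(n,i), n=21
C(21,6)=54264, C(21,7)=116280, C(21,8)=203490, C(21,9)=293930
Sum=667964


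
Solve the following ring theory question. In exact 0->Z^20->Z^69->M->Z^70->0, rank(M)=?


Alt sum=0:
(-1)^0*20 + (-1)^1*69 + (-1)^2*? + (-1)^3*70=0
rank(M)=119


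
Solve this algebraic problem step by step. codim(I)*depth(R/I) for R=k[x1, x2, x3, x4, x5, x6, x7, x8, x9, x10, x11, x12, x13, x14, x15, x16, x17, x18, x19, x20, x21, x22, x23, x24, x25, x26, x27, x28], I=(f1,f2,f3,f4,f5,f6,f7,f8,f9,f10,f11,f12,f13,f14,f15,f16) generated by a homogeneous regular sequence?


codim=16, depth=dim(R/I)=28-16=12
Product=16*12=192


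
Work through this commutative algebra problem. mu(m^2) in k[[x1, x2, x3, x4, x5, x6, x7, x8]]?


C(n+d-1,d)=C(9,2)=36


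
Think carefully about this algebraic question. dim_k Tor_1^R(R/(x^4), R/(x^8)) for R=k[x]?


Tor_1(R/I,R/J)=(I cap J)/IJ=(x^8)/(x^12)
dim=12-8=min(4,8)=4


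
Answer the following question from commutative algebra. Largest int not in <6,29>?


gcd(6,29)=1 => F=ab-a-b=6*29-6-29=174-35=139


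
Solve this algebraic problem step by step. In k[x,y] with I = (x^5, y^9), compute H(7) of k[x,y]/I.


k[x,y], I = (x^5, y^9), d = 7
Need i < 5 and d-i < 9.
Range: 0 <= i <= 4.
H(7) = 5


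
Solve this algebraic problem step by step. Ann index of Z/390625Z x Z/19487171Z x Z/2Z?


Exponent = lcm of the cyclic orders; pairwise coprime => product.
5^8*11^7*2^1=390625*19487171*2=15224352343750


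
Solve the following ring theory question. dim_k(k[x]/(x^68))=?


Basis: 1,x,...,x^67
dim=68


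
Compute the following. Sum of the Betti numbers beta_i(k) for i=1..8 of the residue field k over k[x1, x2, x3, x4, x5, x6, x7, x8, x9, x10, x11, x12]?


Koszul resolution: beta_i(k)=C(n,i), n=12
C(12,1)=12, C(12,2)=66, C(12,3)=220, C(12,4)=495, C(12,5)=792, C(12,6)=924, C(12,7)=792, C(12,8)=495
Sum=3796


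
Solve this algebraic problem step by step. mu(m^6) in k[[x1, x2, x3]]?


C(n+d-1,d)=C(8,6)=28


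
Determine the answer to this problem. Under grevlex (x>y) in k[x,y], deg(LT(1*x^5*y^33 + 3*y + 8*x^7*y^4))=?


LT: 1*x^5*y^33
deg_x=5, deg_y=33
Total=5+33=38


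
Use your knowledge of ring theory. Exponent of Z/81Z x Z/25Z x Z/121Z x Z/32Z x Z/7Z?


Exponent = lcm of the cyclic orders; pairwise coprime => product.
3^4*5^2*11^2*2^5*7^1=81*25*121*32*7=54885600


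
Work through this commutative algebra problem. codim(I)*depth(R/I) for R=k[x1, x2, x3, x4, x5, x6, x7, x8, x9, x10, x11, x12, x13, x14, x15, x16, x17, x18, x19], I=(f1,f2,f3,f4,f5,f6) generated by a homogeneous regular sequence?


codim=6, depth=dim(R/I)=19-6=13
Product=6*13=78


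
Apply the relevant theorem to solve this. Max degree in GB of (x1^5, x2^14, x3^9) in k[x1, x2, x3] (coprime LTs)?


Pure powers, coprime LTs => already GB.
Degrees: 5, 14, 9
Max=14


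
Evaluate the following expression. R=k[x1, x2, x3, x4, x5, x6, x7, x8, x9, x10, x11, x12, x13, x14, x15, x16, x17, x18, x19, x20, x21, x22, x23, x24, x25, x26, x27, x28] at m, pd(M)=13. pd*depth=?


pd+depth=28
depth=28-13=15
pd*depth=13*15=195


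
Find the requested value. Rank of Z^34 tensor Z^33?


rank(M(x)N) = rank(M)*rank(N)
34*33 = 1122


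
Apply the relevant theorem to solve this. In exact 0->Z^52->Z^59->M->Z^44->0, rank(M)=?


Alt sum=0:
(-1)^0*52 + (-1)^1*59 + (-1)^2*? + (-1)^3*44=0
rank(M)=51
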